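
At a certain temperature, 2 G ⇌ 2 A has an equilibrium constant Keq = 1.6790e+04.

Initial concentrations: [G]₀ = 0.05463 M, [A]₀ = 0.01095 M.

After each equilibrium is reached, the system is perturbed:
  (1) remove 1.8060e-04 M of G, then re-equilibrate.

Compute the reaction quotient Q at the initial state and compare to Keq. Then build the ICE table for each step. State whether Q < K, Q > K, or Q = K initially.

Q₀ = 0.04018; Q < K (proceeds forward)

Q₀ = 0.04018 vs Keq = 1.6790e+04 ⇒ Q<K, forward
Step 1:
                  G         A
  I         0.05463   0.01095
  C        -0.05413   0.05413
  E       5.0224e-04   0.06508
  solve Keq expr → x = 0.02706; check Q = 1.6790e+04
Then remove 1.8060e-04 M of G.
Step 2:
                  G         A
  I       3.2164e-04   0.06508
  C       1.7922e-04 -1.7922e-04
  E       5.0085e-04    0.0649
  solve Keq expr → x = -8.9608e-05; check Q = 1.6790e+04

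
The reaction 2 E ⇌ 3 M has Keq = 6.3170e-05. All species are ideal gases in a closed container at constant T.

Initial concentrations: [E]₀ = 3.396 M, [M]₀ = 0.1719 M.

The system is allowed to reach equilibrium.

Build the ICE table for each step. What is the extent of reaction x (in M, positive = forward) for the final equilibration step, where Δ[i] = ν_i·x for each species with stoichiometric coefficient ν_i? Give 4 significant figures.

Q₀ = 4.4045e-04 vs Keq = 6.3170e-05 ⇒ Q>K, reverse
Step 1:
                    E           M
  I             3.396      0.1719
  C           0.05398    -0.08097
  E              3.45     0.09093
  solve Keq expr → x = -0.02699; check Q = 6.3170e-05

x = -0.02699 M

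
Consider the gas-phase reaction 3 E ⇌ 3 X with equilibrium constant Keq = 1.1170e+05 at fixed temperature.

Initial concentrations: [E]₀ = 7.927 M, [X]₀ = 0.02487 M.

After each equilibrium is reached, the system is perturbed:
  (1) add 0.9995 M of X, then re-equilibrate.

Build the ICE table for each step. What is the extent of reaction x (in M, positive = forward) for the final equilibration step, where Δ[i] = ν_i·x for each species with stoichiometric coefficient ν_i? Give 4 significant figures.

Q₀ = 3.0882e-08 vs Keq = 1.1170e+05 ⇒ Q<K, forward
Step 1:
                   E          X
  I            7.927    0.02487
  C           -7.765      7.765
  E           0.1618       7.79
  solve Keq expr → x = 2.588; check Q = 1.1170e+05
Then add 0.9995 M of X.
Step 2:
                   E          X
  I           0.1618       8.79
  C          0.02033   -0.02033
  E           0.1821      8.769
  solve Keq expr → x = -0.006777; check Q = 1.1170e+05

x = -0.006777 M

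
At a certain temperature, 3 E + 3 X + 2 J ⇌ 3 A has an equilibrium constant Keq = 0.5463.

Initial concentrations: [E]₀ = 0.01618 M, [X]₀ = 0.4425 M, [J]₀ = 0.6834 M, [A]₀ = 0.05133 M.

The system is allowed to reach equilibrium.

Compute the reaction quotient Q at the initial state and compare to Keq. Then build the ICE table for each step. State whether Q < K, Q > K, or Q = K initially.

Q₀ = 789; Q > K (proceeds reverse)

Q₀ = 789 vs Keq = 0.5463 ⇒ Q>K, reverse
Step 1:
                   E          X          J          A
  Initial    0.01618     0.4425     0.6834    0.05133
  Change     0.03535    0.03535    0.02357   -0.03535
  Equil      0.05153     0.4779      0.707    0.01598
  solve Keq expr → x = -0.01178; check Q = 0.5463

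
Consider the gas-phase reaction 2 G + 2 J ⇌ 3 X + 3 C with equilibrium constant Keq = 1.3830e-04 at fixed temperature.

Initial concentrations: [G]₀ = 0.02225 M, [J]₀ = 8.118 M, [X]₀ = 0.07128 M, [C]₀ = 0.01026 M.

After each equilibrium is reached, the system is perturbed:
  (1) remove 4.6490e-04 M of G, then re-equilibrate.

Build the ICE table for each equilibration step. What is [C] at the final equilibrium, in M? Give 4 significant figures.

[C]_eq = 0.03908 M

Q₀ = 1.1989e-08 vs Keq = 1.3830e-04 ⇒ Q<K, forward
Step 1:
                    G           J           X           C
  Initial     0.02225       8.118     0.07128     0.01026
  Change      -0.0196     -0.0196      0.0294      0.0294
  Equil      0.002649       8.098      0.1007     0.03966
  solve Keq expr → x = 0.0098; check Q = 1.3830e-04
Then remove 4.6490e-04 M of G.
Step 2:
                    G           J           X           C
  Initial    0.002185       8.098      0.1007     0.03966
  Change   3.8488e-04  3.8488e-04 -5.7732e-04 -5.7732e-04
  Equil      0.002569       8.099      0.1001     0.03908
  solve Keq expr → x = -1.9244e-04; check Q = 1.3830e-04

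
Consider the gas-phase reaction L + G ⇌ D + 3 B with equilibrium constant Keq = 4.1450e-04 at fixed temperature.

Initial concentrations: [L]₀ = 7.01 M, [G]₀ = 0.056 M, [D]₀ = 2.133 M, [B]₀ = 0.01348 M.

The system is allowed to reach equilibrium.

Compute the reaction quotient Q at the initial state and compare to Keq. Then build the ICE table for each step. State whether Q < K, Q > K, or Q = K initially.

Q₀ = 1.3309e-05; Q < K (proceeds forward)

Q₀ = 1.3309e-05 vs Keq = 4.1450e-04 ⇒ Q<K, forward
Step 1:
                   L          G          D          B
  I             7.01      0.056      2.133    0.01348
  C        -0.008833  -0.008833   0.008833     0.0265
  E            7.001    0.04717      2.142    0.03998
  solve Keq expr → x = 0.008833; check Q = 4.1450e-04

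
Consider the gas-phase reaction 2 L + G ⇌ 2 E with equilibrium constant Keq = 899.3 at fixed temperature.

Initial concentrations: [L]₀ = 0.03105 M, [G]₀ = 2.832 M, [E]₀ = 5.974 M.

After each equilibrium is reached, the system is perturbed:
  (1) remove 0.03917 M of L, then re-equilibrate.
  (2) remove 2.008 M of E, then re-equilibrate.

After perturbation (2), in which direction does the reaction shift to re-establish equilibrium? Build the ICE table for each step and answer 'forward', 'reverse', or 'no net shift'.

Direction: forward

Q₀ = 1.3071e+04 vs Keq = 899.3 ⇒ Q>K, reverse
Step 1:
                   L          G          E
  Initial    0.03105      2.832      5.974
  Change     0.08478    0.04239   -0.08478
  Equil       0.1158      2.874      5.889
  solve Keq expr → x = -0.04239; check Q = 899.3
Then remove 0.03917 M of L.
Step 2:
                   L          G          E
  Initial    0.07666      2.874      5.889
  Change     0.03804    0.01902   -0.03804
  Equil       0.1147      2.893      5.851
  solve Keq expr → x = -0.01902; check Q = 899.3
Then remove 2.008 M of E.
Step 3:
                   L          G          E
  Initial     0.1147      2.893      3.843
  Change    -0.03836   -0.01918    0.03836
  Equil      0.07635      2.874      3.882
  solve Keq expr → x = 0.01918; check Q = 899.3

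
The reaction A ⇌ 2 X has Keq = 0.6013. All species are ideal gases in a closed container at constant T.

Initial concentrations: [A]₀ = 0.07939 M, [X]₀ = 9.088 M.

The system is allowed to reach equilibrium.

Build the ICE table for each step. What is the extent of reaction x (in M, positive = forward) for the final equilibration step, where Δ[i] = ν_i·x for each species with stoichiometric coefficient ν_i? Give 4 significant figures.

x = -3.782 M

Q₀ = 1040 vs Keq = 0.6013 ⇒ Q>K, reverse
Step 1:
                   A          X
  init       0.07939      9.088
  Δ            3.782     -7.564
  eq           3.861      1.524
  solve Keq expr → x = -3.782; check Q = 0.6013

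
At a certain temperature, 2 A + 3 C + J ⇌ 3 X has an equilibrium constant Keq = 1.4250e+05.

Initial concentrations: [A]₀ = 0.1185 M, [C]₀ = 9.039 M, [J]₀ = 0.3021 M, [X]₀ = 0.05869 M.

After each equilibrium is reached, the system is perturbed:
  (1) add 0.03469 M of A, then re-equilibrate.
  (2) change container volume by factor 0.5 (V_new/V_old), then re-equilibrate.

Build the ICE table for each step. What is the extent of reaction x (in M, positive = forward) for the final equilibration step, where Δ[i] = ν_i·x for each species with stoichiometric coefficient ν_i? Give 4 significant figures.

x = 2.1361e-05 M

Q₀ = 6.4527e-05 vs Keq = 1.4250e+05 ⇒ Q<K, forward
Step 1:
                  A         C         J         X
  init       0.1185     9.039    0.3021   0.05869
  Δ         -0.1185   -0.1777  -0.05924    0.1777
  eq      2.3424e-05     8.861    0.2429    0.2364
  solve Keq expr → x = 0.05924; check Q = 1.4250e+05
Then add 0.03469 M of A.
Step 2:
                  A         C         J         X
  init      0.03471     8.861    0.2429    0.2364
  Δ        -0.03468  -0.05202  -0.01734   0.05202
  eq      3.3048e-05     8.809    0.2255    0.2884
  solve Keq expr → x = 0.01734; check Q = 1.4250e+05
Then change container volume by factor 0.5 (V_new/V_old).
Step 3:
                  A         C         J         X
  init    6.6095e-05     17.62     0.451    0.5769
  Δ       -4.2722e-05 -6.4084e-05 -2.1361e-05 6.4084e-05
  eq      2.3373e-05     17.62     0.451    0.5769
  solve Keq expr → x = 2.1361e-05; check Q = 1.4250e+05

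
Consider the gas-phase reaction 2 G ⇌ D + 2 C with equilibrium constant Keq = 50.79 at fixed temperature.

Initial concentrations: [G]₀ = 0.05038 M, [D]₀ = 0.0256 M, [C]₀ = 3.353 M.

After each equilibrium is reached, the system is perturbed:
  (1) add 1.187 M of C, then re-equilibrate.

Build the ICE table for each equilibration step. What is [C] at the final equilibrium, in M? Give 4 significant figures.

Q₀ = 113.4 vs Keq = 50.79 ⇒ Q>K, reverse
Step 1:
                    G           D           C
  init        0.05038      0.0256       3.353
  Δ           0.01374   -0.006871    -0.01374
  eq          0.06412     0.01873       3.339
  solve Keq expr → x = -0.006871; check Q = 50.79
Then add 1.187 M of C.
Step 2:
                    G           D           C
  init        0.06412     0.01873       4.526
  Δ           0.01005   -0.005027    -0.01005
  eq          0.07418      0.0137       4.516
  solve Keq expr → x = -0.005027; check Q = 50.79

[C]_eq = 4.516 M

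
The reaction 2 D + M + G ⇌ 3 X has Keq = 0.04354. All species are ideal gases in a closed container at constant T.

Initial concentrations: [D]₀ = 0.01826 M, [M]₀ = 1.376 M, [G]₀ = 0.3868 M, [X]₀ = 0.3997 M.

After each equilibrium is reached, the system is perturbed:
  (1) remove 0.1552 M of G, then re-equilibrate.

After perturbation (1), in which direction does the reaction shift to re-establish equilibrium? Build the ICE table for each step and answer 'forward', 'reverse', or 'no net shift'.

Q₀ = 359.8 vs Keq = 0.04354 ⇒ Q>K, reverse
Step 1:
                   D          M          G          X
  I          0.01826      1.376     0.3868     0.3997
  C           0.1924    0.09618    0.09618    -0.2885
  E           0.2106      1.472      0.483     0.1112
  solve Keq expr → x = -0.09618; check Q = 0.04354
Then remove 0.1552 M of G.
Step 2:
                   D          M          G          X
  I           0.2106      1.472     0.3278     0.1112
  C         0.007207   0.003604   0.003604   -0.01081
  E           0.2178      1.476     0.3314     0.1003
  solve Keq expr → x = -0.003604; check Q = 0.04354

Direction: reverse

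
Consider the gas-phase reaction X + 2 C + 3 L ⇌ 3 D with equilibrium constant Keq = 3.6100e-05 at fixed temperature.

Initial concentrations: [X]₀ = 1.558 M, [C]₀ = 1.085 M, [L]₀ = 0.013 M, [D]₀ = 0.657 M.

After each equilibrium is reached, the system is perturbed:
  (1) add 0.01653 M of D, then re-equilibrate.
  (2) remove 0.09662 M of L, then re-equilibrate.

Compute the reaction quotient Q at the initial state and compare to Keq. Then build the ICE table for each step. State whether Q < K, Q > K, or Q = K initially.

Q₀ = 7.0378e+04; Q > K (proceeds reverse)

Q₀ = 7.0378e+04 vs Keq = 3.6100e-05 ⇒ Q>K, reverse
Step 1:
                  X         C         L         D
  Initial     1.558     1.085     0.013     0.657
  Change     0.2079    0.4158    0.6237   -0.6237
  Equil       1.766     1.501    0.6367   0.03334
  solve Keq expr → x = -0.2079; check Q = 3.6100e-05
Then add 0.01653 M of D.
Step 2:
                  X         C         L         D
  Initial     1.766     1.501    0.6367   0.04987
  Change   0.005176   0.01035   0.01553  -0.01553
  Equil       1.771     1.511    0.6522   0.03434
  solve Keq expr → x = -0.005176; check Q = 3.6100e-05
Then remove 0.09662 M of L.
Step 3:
                  X         C         L         D
  Initial     1.771     1.511    0.5556   0.03434
  Change   0.001595   0.00319  0.004785 -0.004785
  Equil       1.773     1.514    0.5604   0.02956
  solve Keq expr → x = -0.001595; check Q = 3.6100e-05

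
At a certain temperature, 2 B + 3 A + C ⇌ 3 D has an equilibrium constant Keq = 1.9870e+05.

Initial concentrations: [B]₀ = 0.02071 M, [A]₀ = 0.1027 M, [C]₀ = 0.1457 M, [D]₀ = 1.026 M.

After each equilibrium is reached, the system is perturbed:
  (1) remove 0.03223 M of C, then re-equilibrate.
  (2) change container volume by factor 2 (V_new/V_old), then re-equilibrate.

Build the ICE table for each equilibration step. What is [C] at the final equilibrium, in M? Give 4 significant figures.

[C]_eq = 0.07972 M

Q₀ = 1.5956e+07 vs Keq = 1.9870e+05 ⇒ Q>K, reverse
Step 1:
                  B         A         C         D
  Initial   0.02071    0.1027    0.1457     1.026
  Change    0.04836   0.07254   0.02418  -0.07254
  Equil     0.06907    0.1752    0.1699    0.9535
  solve Keq expr → x = -0.02418; check Q = 1.9870e+05
Then remove 0.03223 M of C.
Step 2:
                  B         A         C         D
  Initial   0.06907    0.1752    0.1377    0.9535
  Change   0.003398  0.005096  0.001699 -0.005096
  Equil     0.07247    0.1803    0.1394    0.9484
  solve Keq expr → x = -0.001699; check Q = 1.9870e+05
Then change container volume by factor 2 (V_new/V_old).
Step 3:
                  B         A         C         D
  Initial   0.03624   0.09017   0.06968    0.4742
  Change     0.0201   0.03014   0.01005  -0.03014
  Equil     0.05633    0.1203   0.07972     0.444
  solve Keq expr → x = -0.01005; check Q = 1.9870e+05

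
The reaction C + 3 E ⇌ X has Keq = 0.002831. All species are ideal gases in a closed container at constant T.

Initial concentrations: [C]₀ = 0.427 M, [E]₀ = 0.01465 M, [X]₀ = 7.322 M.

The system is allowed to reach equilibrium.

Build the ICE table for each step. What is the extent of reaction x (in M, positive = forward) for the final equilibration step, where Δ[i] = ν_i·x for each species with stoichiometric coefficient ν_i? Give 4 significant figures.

x = -2.686 M

Q₀ = 5.4537e+06 vs Keq = 0.002831 ⇒ Q>K, reverse
Step 1:
                   C          E          X
  Initial      0.427    0.01465      7.322
  Change       2.686      8.058     -2.686
  Equil        3.113      8.073      4.636
  solve Keq expr → x = -2.686; check Q = 0.002831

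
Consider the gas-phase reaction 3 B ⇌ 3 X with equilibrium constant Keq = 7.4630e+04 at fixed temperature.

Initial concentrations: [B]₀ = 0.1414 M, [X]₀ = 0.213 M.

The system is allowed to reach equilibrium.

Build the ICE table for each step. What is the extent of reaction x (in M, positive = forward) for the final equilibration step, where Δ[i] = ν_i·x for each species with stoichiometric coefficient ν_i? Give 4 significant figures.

Q₀ = 3.418 vs Keq = 7.4630e+04 ⇒ Q<K, forward
Step 1:
                    B           X
  Initial      0.1414       0.213
  Change      -0.1332      0.1332
  Equil      0.008222      0.3462
  solve Keq expr → x = 0.04439; check Q = 7.4630e+04

x = 0.04439 M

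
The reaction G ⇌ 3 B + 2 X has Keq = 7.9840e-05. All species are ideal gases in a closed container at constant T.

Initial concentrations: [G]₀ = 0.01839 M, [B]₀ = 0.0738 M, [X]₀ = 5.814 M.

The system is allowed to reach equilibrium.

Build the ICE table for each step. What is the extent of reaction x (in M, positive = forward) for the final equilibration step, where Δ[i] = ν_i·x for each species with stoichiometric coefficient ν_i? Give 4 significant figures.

x = -0.02306 M

Q₀ = 0.7388 vs Keq = 7.9840e-05 ⇒ Q>K, reverse
Step 1:
                  G         B         X
  Initial   0.01839    0.0738     5.814
  Change    0.02306  -0.06917  -0.04611
  Equil     0.04145  0.004633     5.768
  solve Keq expr → x = -0.02306; check Q = 7.9840e-05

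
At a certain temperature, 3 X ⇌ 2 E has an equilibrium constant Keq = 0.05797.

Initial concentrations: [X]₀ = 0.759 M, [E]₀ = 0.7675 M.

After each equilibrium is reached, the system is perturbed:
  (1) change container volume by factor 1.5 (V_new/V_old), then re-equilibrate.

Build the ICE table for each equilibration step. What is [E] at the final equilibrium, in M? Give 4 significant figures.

[E]_eq = 0.2204 M

Q₀ = 1.347 vs Keq = 0.05797 ⇒ Q>K, reverse
Step 1:
                  X         E
  init        0.759    0.7675
  Δ          0.5872   -0.3914
  eq          1.346    0.3761
  solve Keq expr → x = -0.1957; check Q = 0.05797
Then change container volume by factor 1.5 (V_new/V_old).
Step 2:
                  X         E
  init       0.8974    0.2507
  Δ         0.04541  -0.03027
  eq         0.9429    0.2204
  solve Keq expr → x = -0.01514; check Q = 0.05797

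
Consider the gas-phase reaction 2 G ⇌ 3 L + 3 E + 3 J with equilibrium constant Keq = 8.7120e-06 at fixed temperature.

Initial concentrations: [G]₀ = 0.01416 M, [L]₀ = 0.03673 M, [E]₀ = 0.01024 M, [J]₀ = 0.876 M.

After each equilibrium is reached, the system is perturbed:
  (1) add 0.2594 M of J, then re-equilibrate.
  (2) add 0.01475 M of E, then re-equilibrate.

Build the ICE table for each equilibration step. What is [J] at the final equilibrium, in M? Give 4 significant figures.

Q₀ = 1.7838e-07 vs Keq = 8.7120e-06 ⇒ Q<K, forward
Step 1:
                   G          L          E          J
  I          0.01416    0.03673    0.01024      0.876
  C        -0.006353   0.009529   0.009529   0.009529
  E         0.007807    0.04626    0.01977     0.8855
  solve Keq expr → x = 0.003176; check Q = 8.7120e-06
Then add 0.2594 M of J.
Step 2:
                   G          L          E          J
  I         0.007807    0.04626    0.01977      1.145
  C         0.001329  -0.001994  -0.001994  -0.001994
  E         0.009137    0.04427    0.01778      1.143
  solve Keq expr → x = -6.6457e-04; check Q = 8.7120e-06
Then add 0.01475 M of E.
Step 3:
                   G          L          E          J
  I         0.009137    0.04427    0.03253      1.143
  C         0.004049  -0.006074  -0.006074  -0.006074
  E          0.01319    0.03819    0.02645      1.137
  solve Keq expr → x = -0.002025; check Q = 8.7120e-06

[J]_eq = 1.137 M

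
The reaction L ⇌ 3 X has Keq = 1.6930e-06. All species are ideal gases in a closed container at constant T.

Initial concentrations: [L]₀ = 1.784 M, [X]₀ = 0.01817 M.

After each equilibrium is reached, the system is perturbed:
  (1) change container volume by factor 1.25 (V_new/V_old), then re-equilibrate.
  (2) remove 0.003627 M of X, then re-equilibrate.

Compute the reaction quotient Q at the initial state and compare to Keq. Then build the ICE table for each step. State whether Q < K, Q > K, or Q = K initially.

Q₀ = 3.3626e-06 vs Keq = 1.6930e-06 ⇒ Q>K, reverse
Step 1:
                    L           X
  I             1.784     0.01817
  C          0.001237   -0.003712
  E             1.785     0.01446
  solve Keq expr → x = -0.001237; check Q = 1.6930e-06
Then change container volume by factor 1.25 (V_new/V_old).
Step 2:
                    L           X
  I             1.428     0.01157
  C       -6.1777e-04    0.001853
  E             1.428     0.01342
  solve Keq expr → x = 6.1777e-04; check Q = 1.6930e-06
Then remove 0.003627 M of X.
Step 3:
                    L           X
  I             1.428    0.009793
  C         -0.001208    0.003623
  E             1.426     0.01342
  solve Keq expr → x = 0.001208; check Q = 1.6930e-06

Q₀ = 3.3626e-06; Q > K (proceeds reverse)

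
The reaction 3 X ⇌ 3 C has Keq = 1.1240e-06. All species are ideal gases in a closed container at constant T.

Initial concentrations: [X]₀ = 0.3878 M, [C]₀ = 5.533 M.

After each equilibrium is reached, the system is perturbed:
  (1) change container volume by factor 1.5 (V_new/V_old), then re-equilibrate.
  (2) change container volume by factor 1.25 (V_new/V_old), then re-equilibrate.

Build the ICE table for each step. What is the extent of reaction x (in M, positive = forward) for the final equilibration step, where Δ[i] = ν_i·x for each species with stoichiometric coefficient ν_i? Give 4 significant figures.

Q₀ = 2904 vs Keq = 1.1240e-06 ⇒ Q>K, reverse
Step 1:
                  X         C
  I          0.3878     5.533
  C           5.472    -5.472
  E            5.86   0.06093
  solve Keq expr → x = -1.824; check Q = 1.1240e-06
Then change container volume by factor 1.5 (V_new/V_old).
Step 2:
                  X         C
  I           3.907   0.04062
  C               0         0
  E           3.907   0.04062
  solve Keq expr → x = 0; check Q = 1.1240e-06
Then change container volume by factor 1.25 (V_new/V_old).
Step 3:
                  X         C
  I           3.125   0.03249
  C               0         0
  E           3.125   0.03249
  solve Keq expr → x = 0; check Q = 1.1240e-06

x = 0 M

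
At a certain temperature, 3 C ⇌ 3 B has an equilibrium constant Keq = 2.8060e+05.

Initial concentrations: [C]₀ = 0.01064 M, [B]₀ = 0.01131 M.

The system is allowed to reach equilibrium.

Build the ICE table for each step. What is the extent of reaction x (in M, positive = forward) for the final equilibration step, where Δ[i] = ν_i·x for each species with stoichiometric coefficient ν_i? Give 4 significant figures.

x = 0.003437 M

Q₀ = 1.201 vs Keq = 2.8060e+05 ⇒ Q<K, forward
Step 1:
                  C         B
  init      0.01064   0.01131
  Δ        -0.01031   0.01031
  eq      3.3023e-04   0.02162
  solve Keq expr → x = 0.003437; check Q = 2.8060e+05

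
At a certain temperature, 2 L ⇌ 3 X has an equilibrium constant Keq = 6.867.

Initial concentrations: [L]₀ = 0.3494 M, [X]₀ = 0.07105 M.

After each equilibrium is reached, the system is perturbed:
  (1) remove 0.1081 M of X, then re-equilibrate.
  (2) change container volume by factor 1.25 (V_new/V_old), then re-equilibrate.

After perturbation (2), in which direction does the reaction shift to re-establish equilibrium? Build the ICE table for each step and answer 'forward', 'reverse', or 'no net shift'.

Direction: forward

Q₀ = 0.002938 vs Keq = 6.867 ⇒ Q<K, forward
Step 1:
                  L         X
  init       0.3494   0.07105
  Δ         -0.2409    0.3613
  eq         0.1085    0.4324
  solve Keq expr → x = 0.1204; check Q = 6.867
Then remove 0.1081 M of X.
Step 2:
                  L         X
  init       0.1085    0.3243
  Δ         -0.0253   0.03795
  eq         0.0832    0.3622
  solve Keq expr → x = 0.01265; check Q = 6.867
Then change container volume by factor 1.25 (V_new/V_old).
Step 3:
                  L         X
  init      0.06656    0.2898
  Δ       -0.004796  0.007194
  eq        0.06176     0.297
  solve Keq expr → x = 0.002398; check Q = 6.867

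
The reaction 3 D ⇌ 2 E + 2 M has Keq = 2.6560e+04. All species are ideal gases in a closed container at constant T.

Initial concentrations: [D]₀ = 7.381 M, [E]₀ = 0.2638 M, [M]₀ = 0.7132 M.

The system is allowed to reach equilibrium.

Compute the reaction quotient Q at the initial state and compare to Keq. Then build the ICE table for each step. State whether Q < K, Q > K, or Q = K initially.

Q₀ = 8.8029e-05 vs Keq = 2.6560e+04 ⇒ Q<K, forward
Step 1:
                    D           E           M
  I             7.381      0.2638      0.7132
  C            -7.079       4.719       4.719
  E            0.3022       4.983       5.432
  solve Keq expr → x = 2.36; check Q = 2.6560e+04

Q₀ = 8.8029e-05; Q < K (proceeds forward)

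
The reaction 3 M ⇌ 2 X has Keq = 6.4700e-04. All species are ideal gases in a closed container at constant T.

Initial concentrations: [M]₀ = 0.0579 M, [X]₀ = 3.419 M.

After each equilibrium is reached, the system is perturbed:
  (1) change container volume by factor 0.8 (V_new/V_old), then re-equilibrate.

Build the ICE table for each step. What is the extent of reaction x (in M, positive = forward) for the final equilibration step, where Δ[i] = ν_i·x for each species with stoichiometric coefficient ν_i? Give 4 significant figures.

x = 0.01724 M

Q₀ = 6.0223e+04 vs Keq = 6.4700e-04 ⇒ Q>K, reverse
Step 1:
                  M         X
  I          0.0579     3.419
  C           4.729    -3.153
  E           4.787    0.2664
  solve Keq expr → x = -1.576; check Q = 6.4700e-04
Then change container volume by factor 0.8 (V_new/V_old).
Step 2:
                  M         X
  I           5.984     0.333
  C        -0.05173   0.03449
  E           5.932    0.3675
  solve Keq expr → x = 0.01724; check Q = 6.4700e-04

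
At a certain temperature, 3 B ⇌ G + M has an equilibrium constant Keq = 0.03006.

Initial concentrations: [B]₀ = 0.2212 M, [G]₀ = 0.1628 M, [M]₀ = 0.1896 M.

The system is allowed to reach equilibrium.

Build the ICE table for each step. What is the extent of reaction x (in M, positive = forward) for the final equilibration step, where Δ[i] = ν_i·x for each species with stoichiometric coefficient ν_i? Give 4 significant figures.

x = -0.1062 M

Q₀ = 2.852 vs Keq = 0.03006 ⇒ Q>K, reverse
Step 1:
                  B         G         M
  init       0.2212    0.1628    0.1896
  Δ          0.3185   -0.1062   -0.1062
  eq         0.5397   0.05664   0.08344
  solve Keq expr → x = -0.1062; check Q = 0.03006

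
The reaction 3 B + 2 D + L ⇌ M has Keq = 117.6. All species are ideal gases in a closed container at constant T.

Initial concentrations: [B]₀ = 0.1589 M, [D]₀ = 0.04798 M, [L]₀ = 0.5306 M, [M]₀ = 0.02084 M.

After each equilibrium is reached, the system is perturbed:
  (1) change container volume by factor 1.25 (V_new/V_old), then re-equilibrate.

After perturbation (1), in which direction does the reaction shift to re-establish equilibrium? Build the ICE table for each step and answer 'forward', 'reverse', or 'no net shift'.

Direction: reverse

Q₀ = 4252 vs Keq = 117.6 ⇒ Q>K, reverse
Step 1:
                  B         D         L         M
  I          0.1589   0.04798    0.5306   0.02084
  C         0.05064   0.03376   0.01688  -0.01688
  E          0.2095   0.08174    0.5475  0.003958
  solve Keq expr → x = -0.01688; check Q = 117.6
Then change container volume by factor 1.25 (V_new/V_old).
Step 2:
                  B         D         L         M
  I          0.1676   0.06539     0.438  0.003167
  C        0.005639  0.003759   0.00188  -0.00188
  E          0.1733   0.06915    0.4399  0.001287
  solve Keq expr → x = -0.00188; check Q = 117.6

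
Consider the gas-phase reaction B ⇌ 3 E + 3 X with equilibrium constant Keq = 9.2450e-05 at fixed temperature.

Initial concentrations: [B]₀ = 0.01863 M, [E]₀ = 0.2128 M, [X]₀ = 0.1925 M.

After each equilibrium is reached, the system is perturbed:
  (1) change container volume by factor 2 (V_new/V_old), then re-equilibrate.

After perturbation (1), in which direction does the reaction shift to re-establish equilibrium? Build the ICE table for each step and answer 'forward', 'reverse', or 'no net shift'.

Q₀ = 0.00369 vs Keq = 9.2450e-05 ⇒ Q>K, reverse
Step 1:
                   B          E          X
  init       0.01863     0.2128     0.1925
  Δ          0.02531   -0.07593   -0.07593
  eq         0.04394     0.1369     0.1166
  solve Keq expr → x = -0.02531; check Q = 9.2450e-05
Then change container volume by factor 2 (V_new/V_old).
Step 2:
                   B          E          X
  init       0.02197    0.06844    0.05829
  Δ         -0.01187    0.03562    0.03562
  eq         0.01009     0.1041    0.09391
  solve Keq expr → x = 0.01187; check Q = 9.2450e-05

Direction: forward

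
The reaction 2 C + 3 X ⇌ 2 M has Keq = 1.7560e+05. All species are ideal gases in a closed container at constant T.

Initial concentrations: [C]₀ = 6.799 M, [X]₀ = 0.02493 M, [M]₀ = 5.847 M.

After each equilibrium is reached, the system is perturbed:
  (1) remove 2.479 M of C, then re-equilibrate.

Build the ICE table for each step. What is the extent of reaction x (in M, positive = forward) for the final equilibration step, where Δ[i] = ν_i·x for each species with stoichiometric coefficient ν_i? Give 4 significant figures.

Q₀ = 4.7732e+04 vs Keq = 1.7560e+05 ⇒ Q<K, forward
Step 1:
                    C           X           M
  I             6.799     0.02493       5.847
  C         -0.005841   -0.008761    0.005841
  E             6.793     0.01617       5.853
  solve Keq expr → x = 0.00292; check Q = 1.7560e+05
Then remove 2.479 M of C.
Step 2:
                    C           X           M
  I             4.314     0.01617       5.853
  C          0.003795    0.005693   -0.003795
  E             4.318     0.02186       5.849
  solve Keq expr → x = -0.001898; check Q = 1.7560e+05

x = -0.001898 M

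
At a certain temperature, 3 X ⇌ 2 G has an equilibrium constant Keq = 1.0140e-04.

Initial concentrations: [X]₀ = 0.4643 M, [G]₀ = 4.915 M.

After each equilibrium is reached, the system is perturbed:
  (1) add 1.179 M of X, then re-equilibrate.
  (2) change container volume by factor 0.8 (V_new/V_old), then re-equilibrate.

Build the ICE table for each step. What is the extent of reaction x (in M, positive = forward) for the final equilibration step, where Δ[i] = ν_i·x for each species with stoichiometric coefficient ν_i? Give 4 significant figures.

Q₀ = 241.4 vs Keq = 1.0140e-04 ⇒ Q>K, reverse
Step 1:
                  X         G
  I          0.4643     4.915
  C           7.061    -4.707
  E           7.525    0.2079
  solve Keq expr → x = -2.354; check Q = 1.0140e-04
Then add 1.179 M of X.
Step 2:
                  X         G
  I           8.704    0.2079
  C        -0.07132   0.04755
  E           8.633    0.2554
  solve Keq expr → x = 0.02377; check Q = 1.0140e-04
Then change container volume by factor 0.8 (V_new/V_old).
Step 3:
                  X         G
  I           10.79    0.3193
  C        -0.05261   0.03508
  E           10.74    0.3543
  solve Keq expr → x = 0.01754; check Q = 1.0140e-04

x = 0.01754 M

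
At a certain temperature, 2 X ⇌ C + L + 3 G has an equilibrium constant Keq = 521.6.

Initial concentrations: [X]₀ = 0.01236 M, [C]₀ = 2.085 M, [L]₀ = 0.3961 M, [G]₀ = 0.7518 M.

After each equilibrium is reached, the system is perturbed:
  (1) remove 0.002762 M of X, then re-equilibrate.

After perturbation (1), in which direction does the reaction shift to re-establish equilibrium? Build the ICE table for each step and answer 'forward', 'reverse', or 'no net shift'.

Q₀ = 2297 vs Keq = 521.6 ⇒ Q>K, reverse
Step 1:
                    X           C           L           G
  init        0.01236       2.085      0.3961      0.7518
  Δ           0.01239   -0.006195   -0.006195    -0.01858
  eq          0.02475       2.079      0.3899      0.7332
  solve Keq expr → x = -0.006195; check Q = 521.6
Then remove 0.002762 M of X.
Step 2:
                    X           C           L           G
  init        0.02199       2.079      0.3899      0.7332
  Δ          0.002523   -0.001262   -0.001262   -0.003785
  eq          0.02451       2.078      0.3886      0.7294
  solve Keq expr → x = -0.001262; check Q = 521.6

Direction: reverse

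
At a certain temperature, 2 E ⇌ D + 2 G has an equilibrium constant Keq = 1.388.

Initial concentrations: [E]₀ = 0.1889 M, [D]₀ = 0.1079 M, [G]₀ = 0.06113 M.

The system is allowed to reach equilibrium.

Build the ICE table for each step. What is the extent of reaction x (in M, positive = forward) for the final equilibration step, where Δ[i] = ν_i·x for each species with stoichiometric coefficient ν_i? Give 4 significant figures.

Q₀ = 0.0113 vs Keq = 1.388 ⇒ Q<K, forward
Step 1:
                    E           D           G
  init         0.1889      0.1079     0.06113
  Δ           -0.1241     0.06204      0.1241
  eq          0.06481      0.1699      0.1852
  solve Keq expr → x = 0.06204; check Q = 1.388

x = 0.06204 M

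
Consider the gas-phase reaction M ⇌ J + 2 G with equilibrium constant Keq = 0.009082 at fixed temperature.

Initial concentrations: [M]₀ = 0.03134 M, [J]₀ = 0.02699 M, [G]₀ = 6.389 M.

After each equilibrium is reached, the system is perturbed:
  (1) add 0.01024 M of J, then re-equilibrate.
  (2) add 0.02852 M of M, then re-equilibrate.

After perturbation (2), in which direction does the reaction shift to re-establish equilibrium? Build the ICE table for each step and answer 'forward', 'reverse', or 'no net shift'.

Q₀ = 35.15 vs Keq = 0.009082 ⇒ Q>K, reverse
Step 1:
                  M         J         G
  Initial   0.03134   0.02699     6.389
  Change    0.02698  -0.02698  -0.05395
  Equil     0.05832 1.3197e-05     6.335
  solve Keq expr → x = -0.02698; check Q = 0.009082
Then add 0.01024 M of J.
Step 2:
                  M         J         G
  Initial   0.05832   0.01025     6.335
  Change    0.01024  -0.01024  -0.02048
  Equil     0.06855 1.5615e-05     6.315
  solve Keq expr → x = -0.01024; check Q = 0.009082
Then add 0.02852 M of M.
Step 3:
                  M         J         G
  Initial   0.09707 1.5615e-05     6.315
  Change  -6.4944e-06 6.4944e-06 1.2989e-05
  Equil     0.09707 2.2109e-05     6.315
  solve Keq expr → x = 6.4944e-06; check Q = 0.009082

Direction: forward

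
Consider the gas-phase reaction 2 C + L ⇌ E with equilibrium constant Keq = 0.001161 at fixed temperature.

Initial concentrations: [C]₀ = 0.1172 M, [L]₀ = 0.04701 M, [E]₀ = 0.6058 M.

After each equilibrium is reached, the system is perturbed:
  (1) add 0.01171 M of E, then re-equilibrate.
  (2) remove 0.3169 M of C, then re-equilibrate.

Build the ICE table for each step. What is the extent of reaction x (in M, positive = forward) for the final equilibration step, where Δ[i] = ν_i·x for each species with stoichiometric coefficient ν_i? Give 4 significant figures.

Q₀ = 938.2 vs Keq = 0.001161 ⇒ Q>K, reverse
Step 1:
                  C         L         E
  I          0.1172   0.04701    0.6058
  C           1.209    0.6045   -0.6045
  E           1.326    0.6515   0.00133
  solve Keq expr → x = -0.6045; check Q = 0.001161
Then add 0.01171 M of E.
Step 2:
                  C         L         E
  I           1.326    0.6515   0.01304
  C         0.02328   0.01164  -0.01164
  E           1.349    0.6631  0.001402
  solve Keq expr → x = -0.01164; check Q = 0.001161
Then remove 0.3169 M of C.
Step 3:
                  C         L         E
  I           1.033    0.6631  0.001402
  C        0.001157 5.7857e-04 -5.7857e-04
  E           1.034    0.6637 8.2332e-04
  solve Keq expr → x = -5.7857e-04; check Q = 0.001161

x = -5.7857e-04 M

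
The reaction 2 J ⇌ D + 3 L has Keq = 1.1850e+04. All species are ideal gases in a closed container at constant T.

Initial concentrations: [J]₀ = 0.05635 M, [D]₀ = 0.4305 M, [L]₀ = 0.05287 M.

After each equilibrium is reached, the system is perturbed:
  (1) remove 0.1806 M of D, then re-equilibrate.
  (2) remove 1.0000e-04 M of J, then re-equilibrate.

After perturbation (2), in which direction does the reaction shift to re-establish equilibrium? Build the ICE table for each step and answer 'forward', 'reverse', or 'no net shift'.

Direction: reverse

Q₀ = 0.02004 vs Keq = 1.1850e+04 ⇒ Q<K, forward
Step 1:
                   J          D          L
  I          0.05635     0.4305    0.05287
  C         -0.05603    0.02802    0.08405
  E       3.1516e-04     0.4585     0.1369
  solve Keq expr → x = 0.02802; check Q = 1.1850e+04
Then remove 0.1806 M of D.
Step 2:
                   J          D          L
  I       3.1516e-04     0.2779     0.1369
  C       -6.9500e-05 3.4750e-05 1.0425e-04
  E       2.4566e-04      0.278      0.137
  solve Keq expr → x = 3.4750e-05; check Q = 1.1850e+04
Then remove 1.0000e-04 M of J.
Step 3:
                   J          D          L
  I       1.4566e-04      0.278      0.137
  C       9.9576e-05 -4.9788e-05 -1.4936e-04
  E       2.4524e-04     0.2779     0.1369
  solve Keq expr → x = -4.9788e-05; check Q = 1.1850e+04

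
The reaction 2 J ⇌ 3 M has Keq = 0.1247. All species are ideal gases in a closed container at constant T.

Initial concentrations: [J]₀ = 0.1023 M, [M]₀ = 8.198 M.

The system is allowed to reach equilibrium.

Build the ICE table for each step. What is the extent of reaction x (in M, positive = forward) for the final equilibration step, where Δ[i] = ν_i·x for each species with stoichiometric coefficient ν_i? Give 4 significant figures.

x = -2.269 M

Q₀ = 5.2647e+04 vs Keq = 0.1247 ⇒ Q>K, reverse
Step 1:
                    J           M
  I            0.1023       8.198
  C             4.539      -6.808
  E             4.641        1.39
  solve Keq expr → x = -2.269; check Q = 0.1247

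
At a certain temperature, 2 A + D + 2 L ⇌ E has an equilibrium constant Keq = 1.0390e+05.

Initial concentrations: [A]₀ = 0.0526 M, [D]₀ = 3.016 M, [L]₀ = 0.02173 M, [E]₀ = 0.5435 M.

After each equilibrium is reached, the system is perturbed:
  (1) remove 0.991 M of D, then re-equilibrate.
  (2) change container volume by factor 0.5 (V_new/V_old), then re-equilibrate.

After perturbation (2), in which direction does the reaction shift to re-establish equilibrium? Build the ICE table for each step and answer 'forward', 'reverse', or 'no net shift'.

Q₀ = 1.3794e+05 vs Keq = 1.0390e+05 ⇒ Q>K, reverse
Step 1:
                  A         D         L         E
  Initial    0.0526     3.016   0.02173    0.5435
  Change   0.002251  0.001125  0.002251 -0.001125
  Equil     0.05485     3.017   0.02398    0.5424
  solve Keq expr → x = -0.001125; check Q = 1.0390e+05
Then remove 0.991 M of D.
Step 2:
                  A         D         L         E
  Initial   0.05485     2.026   0.02398    0.5424
  Change   0.003481   0.00174  0.003481  -0.00174
  Equil     0.05833     2.028   0.02746    0.5406
  solve Keq expr → x = -0.00174; check Q = 1.0390e+05
Then change container volume by factor 0.5 (V_new/V_old).
Step 3:
                  A         D         L         E
  Initial    0.1167     4.056   0.05492     1.081
  Change   -0.03509  -0.01754  -0.03509   0.01754
  Equil     0.08158     4.038   0.01984     1.099
  solve Keq expr → x = 0.01754; check Q = 1.0390e+05

Direction: forward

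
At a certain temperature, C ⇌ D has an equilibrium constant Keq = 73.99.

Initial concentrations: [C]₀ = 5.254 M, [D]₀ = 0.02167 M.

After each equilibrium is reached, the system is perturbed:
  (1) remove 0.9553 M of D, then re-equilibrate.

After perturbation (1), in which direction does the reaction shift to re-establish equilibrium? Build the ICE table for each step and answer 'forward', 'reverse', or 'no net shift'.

Q₀ = 0.004124 vs Keq = 73.99 ⇒ Q<K, forward
Step 1:
                   C          D
  init         5.254    0.02167
  Δ           -5.184      5.184
  eq         0.07035      5.205
  solve Keq expr → x = 5.184; check Q = 73.99
Then remove 0.9553 M of D.
Step 2:
                   C          D
  init       0.07035       4.25
  Δ         -0.01274    0.01274
  eq         0.05761      4.263
  solve Keq expr → x = 0.01274; check Q = 73.99

Direction: forward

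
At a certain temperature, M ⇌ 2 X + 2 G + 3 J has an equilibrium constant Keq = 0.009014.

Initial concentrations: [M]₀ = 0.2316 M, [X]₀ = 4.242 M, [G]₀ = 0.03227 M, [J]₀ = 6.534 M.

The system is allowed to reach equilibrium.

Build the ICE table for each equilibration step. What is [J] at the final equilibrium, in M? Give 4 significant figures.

Q₀ = 22.57 vs Keq = 0.009014 ⇒ Q>K, reverse
Step 1:
                   M          X          G          J
  Initial     0.2316      4.242    0.03227      6.534
  Change      0.0158   -0.03159   -0.03159   -0.04739
  Equil       0.2474       4.21 6.7890e-04      6.487
  solve Keq expr → x = -0.0158; check Q = 0.009014

[J]_eq = 6.487 M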